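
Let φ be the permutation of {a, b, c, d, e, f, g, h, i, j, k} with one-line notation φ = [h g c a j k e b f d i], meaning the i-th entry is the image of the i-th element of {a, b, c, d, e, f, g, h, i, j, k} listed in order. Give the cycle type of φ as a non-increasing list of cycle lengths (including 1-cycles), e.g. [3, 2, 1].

[7, 3, 1]

The disjoint cycles are (a h b g e j d)(c)(f k i), with lengths 7, 3, 1 in non-increasing order.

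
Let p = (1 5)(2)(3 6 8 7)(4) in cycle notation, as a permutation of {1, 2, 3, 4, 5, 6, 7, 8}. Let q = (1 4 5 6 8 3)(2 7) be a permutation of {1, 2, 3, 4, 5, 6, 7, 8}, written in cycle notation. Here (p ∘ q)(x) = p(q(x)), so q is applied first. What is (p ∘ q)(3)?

5

First apply q: q(3) = 1, then p(1) = 5. Thus (p ∘ q)(3) = 5.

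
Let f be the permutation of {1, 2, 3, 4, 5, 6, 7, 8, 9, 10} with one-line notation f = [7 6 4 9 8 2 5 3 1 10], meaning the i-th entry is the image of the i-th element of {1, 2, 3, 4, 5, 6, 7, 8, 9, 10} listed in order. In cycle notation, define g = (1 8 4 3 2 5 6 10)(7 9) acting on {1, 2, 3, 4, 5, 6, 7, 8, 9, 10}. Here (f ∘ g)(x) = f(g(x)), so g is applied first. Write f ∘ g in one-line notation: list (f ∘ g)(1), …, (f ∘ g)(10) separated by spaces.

3 8 6 4 2 10 1 9 5 7

(f ∘ g)(x) = f(g(x)). Computing each image: f(g(1)) = f(8) = 3, f(g(2)) = f(5) = 8, f(g(3)) = f(2) = 6, f(g(4)) = f(3) = 4, f(g(5)) = f(6) = 2, f(g(6)) = f(10) = 10, f(g(7)) = f(9) = 1, f(g(8)) = f(4) = 9, f(g(9)) = f(7) = 5, f(g(10)) = f(1) = 7.
Hence f ∘ g = [3 8 6 4 2 10 1 9 5 7].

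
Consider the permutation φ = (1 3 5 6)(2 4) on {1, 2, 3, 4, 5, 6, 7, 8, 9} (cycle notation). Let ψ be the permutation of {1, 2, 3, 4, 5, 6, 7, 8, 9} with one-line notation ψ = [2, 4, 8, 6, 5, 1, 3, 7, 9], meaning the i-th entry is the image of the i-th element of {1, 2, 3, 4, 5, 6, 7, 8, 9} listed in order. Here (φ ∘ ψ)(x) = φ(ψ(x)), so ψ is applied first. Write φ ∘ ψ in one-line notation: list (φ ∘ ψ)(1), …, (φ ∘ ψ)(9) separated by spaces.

4 2 8 1 6 3 5 7 9

(φ ∘ ψ)(x) = φ(ψ(x)). Computing each image: φ(ψ(1)) = φ(2) = 4, φ(ψ(2)) = φ(4) = 2, φ(ψ(3)) = φ(8) = 8, φ(ψ(4)) = φ(6) = 1, φ(ψ(5)) = φ(5) = 6, φ(ψ(6)) = φ(1) = 3, φ(ψ(7)) = φ(3) = 5, φ(ψ(8)) = φ(7) = 7, φ(ψ(9)) = φ(9) = 9.
Hence φ ∘ ψ = [4 2 8 1 6 3 5 7 9].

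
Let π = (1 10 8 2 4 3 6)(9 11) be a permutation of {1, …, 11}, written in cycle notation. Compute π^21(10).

10 lies in the 7-cycle (1 10 8 2 4 3 6).
Since the cycle has length 7, π^21 acts on it the same as π^0 (21 mod 7 = 0).
So π^21(10) = 10.

10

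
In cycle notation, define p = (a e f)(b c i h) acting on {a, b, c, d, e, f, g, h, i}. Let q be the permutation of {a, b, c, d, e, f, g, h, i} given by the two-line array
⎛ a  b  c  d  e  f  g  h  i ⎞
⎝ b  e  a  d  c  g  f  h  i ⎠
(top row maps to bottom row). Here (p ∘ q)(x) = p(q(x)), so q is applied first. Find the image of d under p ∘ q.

(p ∘ q)(d) = p(q(d)). q(d) = d, then p(d) = d. So (p ∘ q)(d) = d.

d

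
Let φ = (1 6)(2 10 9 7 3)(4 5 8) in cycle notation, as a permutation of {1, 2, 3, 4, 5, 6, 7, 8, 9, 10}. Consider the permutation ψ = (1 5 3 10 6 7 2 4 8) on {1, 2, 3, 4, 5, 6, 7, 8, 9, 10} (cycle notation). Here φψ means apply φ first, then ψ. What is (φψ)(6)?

φ(6) = 1, then ψ(1) = 5; composing gives (φψ)(6) = 5.

5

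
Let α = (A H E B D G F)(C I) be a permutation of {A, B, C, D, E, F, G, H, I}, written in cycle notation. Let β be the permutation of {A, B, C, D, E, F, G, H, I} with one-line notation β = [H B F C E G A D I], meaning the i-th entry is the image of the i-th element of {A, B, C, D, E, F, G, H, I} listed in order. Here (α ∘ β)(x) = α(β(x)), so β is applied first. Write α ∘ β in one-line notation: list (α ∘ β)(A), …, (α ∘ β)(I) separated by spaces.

(α ∘ β)(x) = α(β(x)). Computing each image: α(β(A)) = α(H) = E, α(β(B)) = α(B) = D, α(β(C)) = α(F) = A, α(β(D)) = α(C) = I, α(β(E)) = α(E) = B, α(β(F)) = α(G) = F, α(β(G)) = α(A) = H, α(β(H)) = α(D) = G, α(β(I)) = α(I) = C.
Hence α ∘ β = [E D A I B F H G C].

E D A I B F H G C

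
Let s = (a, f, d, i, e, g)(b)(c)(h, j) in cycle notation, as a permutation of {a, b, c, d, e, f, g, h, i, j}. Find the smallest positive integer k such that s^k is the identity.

The disjoint cycles have lengths 6, 2, 1, 1.
Since disjoint cycles commute, ord(s) = lcm(6, 2) = 6.

6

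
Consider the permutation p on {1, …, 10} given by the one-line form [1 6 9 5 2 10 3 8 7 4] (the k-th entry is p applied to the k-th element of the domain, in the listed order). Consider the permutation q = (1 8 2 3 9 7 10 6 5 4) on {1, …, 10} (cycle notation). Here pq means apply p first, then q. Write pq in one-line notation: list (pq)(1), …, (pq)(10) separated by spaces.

(pq)(x) = q(p(x)). Computing each image: q(p(1)) = q(1) = 8, q(p(2)) = q(6) = 5, q(p(3)) = q(9) = 7, q(p(4)) = q(5) = 4, q(p(5)) = q(2) = 3, q(p(6)) = q(10) = 6, q(p(7)) = q(3) = 9, q(p(8)) = q(8) = 2, q(p(9)) = q(7) = 10, q(p(10)) = q(4) = 1.
Hence pq = [8 5 7 4 3 6 9 2 10 1].

8 5 7 4 3 6 9 2 10 1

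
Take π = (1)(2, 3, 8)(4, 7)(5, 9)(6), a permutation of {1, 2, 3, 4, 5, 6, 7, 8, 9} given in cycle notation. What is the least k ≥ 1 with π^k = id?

6

The cycle type of π is (3, 2, 2, 1, 1).
Since disjoint cycles commute, ord(π) = lcm(3, 2, 2) = 6.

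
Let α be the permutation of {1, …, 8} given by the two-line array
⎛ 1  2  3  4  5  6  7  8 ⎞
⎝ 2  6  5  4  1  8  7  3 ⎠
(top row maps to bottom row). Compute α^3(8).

Tracing 8 → 3 → … returns to 8 after 6 steps, so 8 lies in a 6-cycle (1, 2, 6, 8, 3, 5).
Stepping 3 places around the cycle: 8 → 3 → 5 → 1.

1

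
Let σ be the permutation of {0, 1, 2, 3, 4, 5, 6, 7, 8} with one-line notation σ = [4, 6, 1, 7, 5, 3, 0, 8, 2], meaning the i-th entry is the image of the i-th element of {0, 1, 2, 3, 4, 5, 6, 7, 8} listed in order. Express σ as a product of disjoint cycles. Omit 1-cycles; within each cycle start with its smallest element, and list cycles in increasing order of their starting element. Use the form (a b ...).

(0 4 5 3 7 8 2 1 6)

From 0: 0 → 4 → 5 → 3 → 7 → 8 → 2 → 1 → 6 → 0, closing the cycle (0 4 5 3 7 8 2 1 6).
Continuing from each remaining unvisited element yields (0 4 5 3 7 8 2 1 6).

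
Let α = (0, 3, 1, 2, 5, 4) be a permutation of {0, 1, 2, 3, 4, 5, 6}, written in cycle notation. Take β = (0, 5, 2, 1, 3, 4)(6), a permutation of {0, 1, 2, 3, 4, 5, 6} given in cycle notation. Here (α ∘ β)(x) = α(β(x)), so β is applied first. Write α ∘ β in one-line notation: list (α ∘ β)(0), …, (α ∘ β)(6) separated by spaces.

4 1 2 0 3 5 6

For each element, apply β then α: 0 → 5 → 4; 1 → 3 → 1; 2 → 1 → 2; 3 → 4 → 0; 4 → 0 → 3; 5 → 2 → 5; 6 → 6 → 6.
So α ∘ β in one-line form is 4 1 2 0 3 5 6.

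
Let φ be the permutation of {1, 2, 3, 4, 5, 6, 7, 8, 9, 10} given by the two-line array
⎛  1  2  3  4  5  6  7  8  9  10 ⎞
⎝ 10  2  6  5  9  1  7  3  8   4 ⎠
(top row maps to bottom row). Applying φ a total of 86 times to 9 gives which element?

Tracing 9 → 8 → … returns to 9 after 8 steps, so 9 lies in an 8-cycle (1 10 4 5 9 8 3 6).
Since the cycle has length 8, φ^86 acts on it the same as φ^6 (86 mod 8 = 6).
Advancing 6 steps from 9: 9 → 8 → 3 → 6 → 1 → 10 → 4.

4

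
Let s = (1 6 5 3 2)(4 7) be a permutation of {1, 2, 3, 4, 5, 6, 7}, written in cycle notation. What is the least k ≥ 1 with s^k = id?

10

The cycle type of s is (5, 2).
Since disjoint cycles commute, ord(s) = lcm(5, 2) = 10.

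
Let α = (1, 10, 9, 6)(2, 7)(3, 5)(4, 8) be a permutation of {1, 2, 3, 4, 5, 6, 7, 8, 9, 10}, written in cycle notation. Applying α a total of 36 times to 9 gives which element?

9 lies in the 4-cycle (1, 10, 9, 6).
Since the cycle has length 4, α^36 acts on it the same as α^0 (36 mod 4 = 0).
So α^36(9) = 9.

9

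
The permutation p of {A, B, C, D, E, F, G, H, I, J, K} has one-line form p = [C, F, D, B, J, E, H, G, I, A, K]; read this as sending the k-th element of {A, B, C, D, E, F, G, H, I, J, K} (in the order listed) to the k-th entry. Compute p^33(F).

Tracing F → E → … returns to F after 7 steps, so F lies in a 7-cycle (A, C, D, B, F, E, J).
Powers repeat with period 7 on this cycle, and 33 mod 7 = 5, so p^33(F) = p^5(F).
Stepping 5 places around the cycle: F → E → J → A → C → D.

D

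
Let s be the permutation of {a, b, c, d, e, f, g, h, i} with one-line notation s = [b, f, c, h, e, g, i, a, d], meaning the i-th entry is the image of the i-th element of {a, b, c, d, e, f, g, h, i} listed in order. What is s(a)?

b

a is element number 1 of the domain, and entry number 1 of the one-line form is b, so s(a) = b.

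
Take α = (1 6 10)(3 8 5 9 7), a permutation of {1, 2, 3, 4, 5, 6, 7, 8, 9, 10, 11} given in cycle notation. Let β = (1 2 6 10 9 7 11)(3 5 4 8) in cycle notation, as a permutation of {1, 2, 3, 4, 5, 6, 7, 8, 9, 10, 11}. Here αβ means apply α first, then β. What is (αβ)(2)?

First apply α: α(2) = 2, then β(2) = 6. Thus (αβ)(2) = 6.

6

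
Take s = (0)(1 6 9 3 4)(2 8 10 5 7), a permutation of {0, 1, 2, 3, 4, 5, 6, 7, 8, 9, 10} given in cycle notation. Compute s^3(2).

2 lies in the 5-cycle (2 8 10 5 7).
Advancing 3 steps from 2: 2 → 8 → 10 → 5.

5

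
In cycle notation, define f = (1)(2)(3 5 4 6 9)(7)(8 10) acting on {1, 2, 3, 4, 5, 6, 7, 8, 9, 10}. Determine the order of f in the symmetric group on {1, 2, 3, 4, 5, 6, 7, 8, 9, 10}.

The cycle type of f is (5, 2, 1, 1, 1).
Since disjoint cycles commute, ord(f) = lcm(5, 2) = 10.

10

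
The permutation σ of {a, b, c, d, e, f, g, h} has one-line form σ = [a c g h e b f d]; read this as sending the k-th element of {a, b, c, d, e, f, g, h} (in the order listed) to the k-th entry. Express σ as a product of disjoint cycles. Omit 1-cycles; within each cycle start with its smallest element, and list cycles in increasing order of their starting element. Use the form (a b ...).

(b c g f)(d h)

Start at b and follow images: b → c → g → f → b, giving the cycle (b c g f).
Repeating from the next unused element and collecting all non-trivial cycles gives (b c g f)(d h).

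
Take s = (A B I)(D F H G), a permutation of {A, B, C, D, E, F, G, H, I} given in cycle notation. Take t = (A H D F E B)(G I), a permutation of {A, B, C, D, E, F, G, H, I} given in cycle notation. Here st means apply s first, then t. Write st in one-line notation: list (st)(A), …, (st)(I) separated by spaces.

(st)(x) = t(s(x)). Computing each image: t(s(A)) = t(B) = A, t(s(B)) = t(I) = G, t(s(C)) = t(C) = C, t(s(D)) = t(F) = E, t(s(E)) = t(E) = B, t(s(F)) = t(H) = D, t(s(G)) = t(D) = F, t(s(H)) = t(G) = I, t(s(I)) = t(A) = H.
Hence st = [A G C E B D F I H].

A G C E B D F I H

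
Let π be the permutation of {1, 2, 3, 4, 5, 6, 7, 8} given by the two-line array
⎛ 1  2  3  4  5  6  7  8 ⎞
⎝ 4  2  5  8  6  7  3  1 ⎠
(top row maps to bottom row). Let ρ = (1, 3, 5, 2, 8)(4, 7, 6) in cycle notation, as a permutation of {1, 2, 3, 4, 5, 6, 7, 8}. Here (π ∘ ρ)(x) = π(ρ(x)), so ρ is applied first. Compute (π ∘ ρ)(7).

First apply ρ: ρ(7) = 6, then π(6) = 7. Thus (π ∘ ρ)(7) = 7.

7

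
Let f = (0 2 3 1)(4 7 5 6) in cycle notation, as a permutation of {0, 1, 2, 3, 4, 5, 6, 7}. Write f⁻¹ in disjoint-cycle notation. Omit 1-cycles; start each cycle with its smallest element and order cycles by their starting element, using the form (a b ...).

(0 1 3 2)(4 6 5 7)

If f sends a → b within a cycle, f⁻¹ sends b → a; equivalently, reverse each cycle.
After reversing and putting each cycle's least element first, f⁻¹ = (0 1 3 2)(4 6 5 7).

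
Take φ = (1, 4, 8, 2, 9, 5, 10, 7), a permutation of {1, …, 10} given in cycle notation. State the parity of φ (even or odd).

odd

The cycle lengths are 8, 1, 1.
A cycle is odd iff its length is even; φ has 1 even-length cycle, so sgn(φ) = (−1)^1 and φ is odd.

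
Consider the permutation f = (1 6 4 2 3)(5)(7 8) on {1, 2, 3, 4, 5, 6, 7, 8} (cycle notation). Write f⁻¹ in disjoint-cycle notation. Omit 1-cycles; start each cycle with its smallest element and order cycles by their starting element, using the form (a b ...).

Inverting a permutation written in cycle notation just reverses the order within every cycle.
After reversing and putting each cycle's least element first, f⁻¹ = (1 3 2 4 6)(7 8).

(1 3 2 4 6)(7 8)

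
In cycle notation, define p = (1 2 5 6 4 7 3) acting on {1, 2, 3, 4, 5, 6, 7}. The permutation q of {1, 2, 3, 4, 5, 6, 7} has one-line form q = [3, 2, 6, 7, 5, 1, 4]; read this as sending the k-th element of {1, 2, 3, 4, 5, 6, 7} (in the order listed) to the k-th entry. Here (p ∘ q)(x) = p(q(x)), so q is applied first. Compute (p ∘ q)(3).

(p ∘ q)(3) = p(q(3)). q(3) = 6, then p(6) = 4. So (p ∘ q)(3) = 4.

4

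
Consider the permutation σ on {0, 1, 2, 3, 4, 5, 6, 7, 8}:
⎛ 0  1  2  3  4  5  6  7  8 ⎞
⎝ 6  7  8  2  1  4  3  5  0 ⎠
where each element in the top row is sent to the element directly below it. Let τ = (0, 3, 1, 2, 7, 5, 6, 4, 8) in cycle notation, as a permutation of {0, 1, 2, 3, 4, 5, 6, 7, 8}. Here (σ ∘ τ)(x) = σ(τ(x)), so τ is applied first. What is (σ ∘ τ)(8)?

First apply τ: τ(8) = 0, then σ(0) = 6. Thus (σ ∘ τ)(8) = 6.

6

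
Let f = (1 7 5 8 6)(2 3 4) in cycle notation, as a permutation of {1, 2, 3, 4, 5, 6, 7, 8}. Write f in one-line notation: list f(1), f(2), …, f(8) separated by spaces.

Reading each image from the cycles: 1→7, 2→3, 3→4, 4→2, 5→8, 6→1, 7→5, 8→6.
Listing these in domain order gives 7 3 4 2 8 1 5 6.

7 3 4 2 8 1 5 6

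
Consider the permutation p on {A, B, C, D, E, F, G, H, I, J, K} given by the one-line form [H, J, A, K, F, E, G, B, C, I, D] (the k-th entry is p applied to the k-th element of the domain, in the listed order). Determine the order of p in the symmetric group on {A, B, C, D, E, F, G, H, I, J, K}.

6

The disjoint-cycle form of p has cycle lengths 6, 2, 2, 1.
Since disjoint cycles commute, ord(p) = lcm(6, 2, 2) = 6.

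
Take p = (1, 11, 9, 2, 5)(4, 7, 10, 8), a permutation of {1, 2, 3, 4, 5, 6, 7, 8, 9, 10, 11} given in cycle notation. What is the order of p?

The disjoint cycles have lengths 5, 4, 1, 1.
The order is lcm(5, 4) = 20.

20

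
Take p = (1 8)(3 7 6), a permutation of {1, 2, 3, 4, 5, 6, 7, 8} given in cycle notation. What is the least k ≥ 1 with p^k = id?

The disjoint cycles have lengths 3, 2, 1, 1, 1.
Since disjoint cycles commute, ord(p) = lcm(3, 2) = 6.

6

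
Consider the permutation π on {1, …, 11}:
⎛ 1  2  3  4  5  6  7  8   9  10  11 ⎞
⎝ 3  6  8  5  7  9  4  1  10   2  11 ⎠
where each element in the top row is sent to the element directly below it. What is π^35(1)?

Tracing 1 → 3 → … returns to 1 after 3 steps, so 1 lies in a 3-cycle (1 3 8).
Powers repeat with period 3 on this cycle, and 35 mod 3 = 2, so π^35(1) = π^2(1).
Advancing 2 steps from 1: 1 → 3 → 8.

8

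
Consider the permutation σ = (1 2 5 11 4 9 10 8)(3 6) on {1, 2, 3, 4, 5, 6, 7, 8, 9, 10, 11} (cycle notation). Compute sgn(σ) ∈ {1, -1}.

The cycle lengths are 8, 2, 1.
A cycle of length ℓ contributes ℓ−1 transpositions, so σ is a product of 7 + 1 = 8 transpositions — even.

1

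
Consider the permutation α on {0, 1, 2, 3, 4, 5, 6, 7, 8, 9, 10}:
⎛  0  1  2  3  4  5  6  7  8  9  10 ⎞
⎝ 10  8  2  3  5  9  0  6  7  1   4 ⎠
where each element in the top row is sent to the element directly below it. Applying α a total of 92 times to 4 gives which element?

Tracing 4 → 5 → … returns to 4 after 9 steps, so 4 lies in a 9-cycle (0, 10, 4, 5, 9, 1, 8, 7, 6).
On a 9-cycle, α^9 is the identity, so α^92 = α^2 there (92 ≡ 2 mod 9).
Advancing 2 steps from 4: 4 → 5 → 9.

9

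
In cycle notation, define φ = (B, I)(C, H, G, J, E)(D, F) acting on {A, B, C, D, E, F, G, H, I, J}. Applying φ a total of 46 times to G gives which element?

J

G lies in the 5-cycle (C, H, G, J, E).
Since the cycle has length 5, φ^46 acts on it the same as φ^1 (46 mod 5 = 1).
Advancing 1 step from G: G → J.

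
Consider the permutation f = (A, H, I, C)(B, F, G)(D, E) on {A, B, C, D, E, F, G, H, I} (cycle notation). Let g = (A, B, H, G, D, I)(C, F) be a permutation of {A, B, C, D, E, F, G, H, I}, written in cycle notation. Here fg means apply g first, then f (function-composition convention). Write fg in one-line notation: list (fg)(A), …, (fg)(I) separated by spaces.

F I G C D A E B H

Chase each element through g then f: A → B → F; B → H → I; C → F → G; D → I → C; E → E → D; F → C → A; G → D → E; H → G → B; I → A → H.
Collecting the images, fg = [F I G C D A E B H].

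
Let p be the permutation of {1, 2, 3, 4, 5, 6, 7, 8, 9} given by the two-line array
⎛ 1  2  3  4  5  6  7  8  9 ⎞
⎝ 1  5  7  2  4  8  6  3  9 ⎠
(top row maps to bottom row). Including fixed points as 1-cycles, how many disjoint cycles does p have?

4

The cycle decomposition is (1)(2 5 4)(3 7 6 8)(9), which has 4 cycles (counting 1-cycles).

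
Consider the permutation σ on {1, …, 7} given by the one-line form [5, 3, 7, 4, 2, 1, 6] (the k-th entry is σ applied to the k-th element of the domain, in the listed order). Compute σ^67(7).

6

Tracing 7 → 6 → … returns to 7 after 6 steps, so 7 lies in a 6-cycle (1, 5, 2, 3, 7, 6).
Powers repeat with period 6 on this cycle, and 67 mod 6 = 1, so σ^67(7) = σ^1(7).
Stepping 1 place around the cycle: 7 → 6.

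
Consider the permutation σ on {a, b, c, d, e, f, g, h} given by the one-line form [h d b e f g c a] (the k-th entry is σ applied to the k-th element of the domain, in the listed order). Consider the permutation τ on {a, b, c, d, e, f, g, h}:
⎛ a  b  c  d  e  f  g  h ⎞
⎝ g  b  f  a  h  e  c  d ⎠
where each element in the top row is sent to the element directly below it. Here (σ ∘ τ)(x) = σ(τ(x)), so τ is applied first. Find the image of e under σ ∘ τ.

τ(e) = h, then σ(h) = a; composing gives (σ ∘ τ)(e) = a.

a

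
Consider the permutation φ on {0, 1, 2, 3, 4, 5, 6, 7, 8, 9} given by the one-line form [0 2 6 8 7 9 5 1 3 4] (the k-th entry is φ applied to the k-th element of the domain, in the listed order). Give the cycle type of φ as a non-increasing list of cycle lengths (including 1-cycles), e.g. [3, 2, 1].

[7, 2, 1]

The disjoint cycles are (0)(1 2 6 5 9 4 7)(3 8), with lengths 7, 2, 1 in non-increasing order.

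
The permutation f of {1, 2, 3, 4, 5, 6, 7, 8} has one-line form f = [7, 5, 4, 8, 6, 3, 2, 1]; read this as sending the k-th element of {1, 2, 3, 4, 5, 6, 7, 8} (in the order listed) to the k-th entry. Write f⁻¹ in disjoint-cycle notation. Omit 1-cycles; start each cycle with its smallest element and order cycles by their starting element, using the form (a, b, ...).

The cycle decomposition of f is (1, 7, 2, 5, 6, 3, 4, 8).
Reversing each cycle (and rotating so the smallest element leads) gives f⁻¹ = (1, 8, 4, 3, 6, 5, 2, 7).

(1, 8, 4, 3, 6, 5, 2, 7)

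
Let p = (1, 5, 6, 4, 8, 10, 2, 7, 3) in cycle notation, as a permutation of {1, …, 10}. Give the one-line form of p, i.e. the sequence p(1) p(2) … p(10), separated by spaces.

5 7 1 8 6 4 3 10 9 2

Each element maps to the next entry in its cycle (wrapping to the front): 1↦5, 2↦7, 3↦1, 4↦8, 5↦6, 6↦4, 7↦3, 8↦10, 9↦9, 10↦2.
Listing these in domain order gives 5 7 1 8 6 4 3 10 9 2.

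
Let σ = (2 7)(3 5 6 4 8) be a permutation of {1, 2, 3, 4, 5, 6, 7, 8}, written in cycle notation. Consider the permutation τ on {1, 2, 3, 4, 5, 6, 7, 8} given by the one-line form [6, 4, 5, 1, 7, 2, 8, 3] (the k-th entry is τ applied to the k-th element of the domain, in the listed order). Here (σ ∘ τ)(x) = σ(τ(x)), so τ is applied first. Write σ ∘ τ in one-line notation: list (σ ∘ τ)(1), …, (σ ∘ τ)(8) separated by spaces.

4 8 6 1 2 7 3 5

(σ ∘ τ)(x) = σ(τ(x)). Computing each image: σ(τ(1)) = σ(6) = 4, σ(τ(2)) = σ(4) = 8, σ(τ(3)) = σ(5) = 6, σ(τ(4)) = σ(1) = 1, σ(τ(5)) = σ(7) = 2, σ(τ(6)) = σ(2) = 7, σ(τ(7)) = σ(8) = 3, σ(τ(8)) = σ(3) = 5.
Hence σ ∘ τ = [4 8 6 1 2 7 3 5].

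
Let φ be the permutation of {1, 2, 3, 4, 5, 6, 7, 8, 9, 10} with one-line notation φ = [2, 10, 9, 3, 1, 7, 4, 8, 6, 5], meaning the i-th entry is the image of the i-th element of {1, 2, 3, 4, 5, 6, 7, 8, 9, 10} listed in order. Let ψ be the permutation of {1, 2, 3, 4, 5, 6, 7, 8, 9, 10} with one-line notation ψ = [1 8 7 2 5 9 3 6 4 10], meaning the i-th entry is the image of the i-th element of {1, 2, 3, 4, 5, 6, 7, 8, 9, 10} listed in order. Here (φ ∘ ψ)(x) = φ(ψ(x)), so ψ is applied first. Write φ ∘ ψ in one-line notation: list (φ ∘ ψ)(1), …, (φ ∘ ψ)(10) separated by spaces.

2 8 4 10 1 6 9 7 3 5

(φ ∘ ψ)(x) = φ(ψ(x)). Computing each image: φ(ψ(1)) = φ(1) = 2, φ(ψ(2)) = φ(8) = 8, φ(ψ(3)) = φ(7) = 4, φ(ψ(4)) = φ(2) = 10, φ(ψ(5)) = φ(5) = 1, φ(ψ(6)) = φ(9) = 6, φ(ψ(7)) = φ(3) = 9, φ(ψ(8)) = φ(6) = 7, φ(ψ(9)) = φ(4) = 3, φ(ψ(10)) = φ(10) = 5.
Hence φ ∘ ψ = [2 8 4 10 1 6 9 7 3 5].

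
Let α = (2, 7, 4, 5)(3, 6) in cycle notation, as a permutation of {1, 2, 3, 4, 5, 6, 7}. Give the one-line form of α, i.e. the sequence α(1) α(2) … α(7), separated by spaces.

1 7 6 5 2 3 4

Image by image: 1↦1, 2↦7, 3↦6, 4↦5, 5↦2, 6↦3, 7↦4.
Listing these in domain order gives 1 7 6 5 2 3 4.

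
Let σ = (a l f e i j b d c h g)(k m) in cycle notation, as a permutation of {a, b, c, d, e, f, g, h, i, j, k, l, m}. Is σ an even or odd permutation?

odd

The cycle lengths are 11, 2.
A cycle of length ℓ contributes ℓ−1 transpositions, so σ is a product of 10 + 1 = 11 transpositions — odd.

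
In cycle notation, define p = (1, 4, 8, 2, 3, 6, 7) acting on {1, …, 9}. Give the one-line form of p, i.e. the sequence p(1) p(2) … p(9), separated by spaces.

4 3 6 8 5 7 1 2 9

Reading each image from the cycles: 1→4, 2→3, 3→6, 4→8, 5→5, 6→7, 7→1, 8→2, 9→9.
So the one-line form is 4 3 6 8 5 7 1 2 9.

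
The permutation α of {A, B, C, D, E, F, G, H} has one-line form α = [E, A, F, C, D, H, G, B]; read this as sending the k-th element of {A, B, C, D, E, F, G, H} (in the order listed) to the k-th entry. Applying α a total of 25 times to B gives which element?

Tracing B → A → … returns to B after 7 steps, so B lies in a 7-cycle (A, E, D, C, F, H, B).
Since the cycle has length 7, α^25 acts on it the same as α^4 (25 mod 7 = 4).
Advancing 4 steps from B: B → A → E → D → C.

C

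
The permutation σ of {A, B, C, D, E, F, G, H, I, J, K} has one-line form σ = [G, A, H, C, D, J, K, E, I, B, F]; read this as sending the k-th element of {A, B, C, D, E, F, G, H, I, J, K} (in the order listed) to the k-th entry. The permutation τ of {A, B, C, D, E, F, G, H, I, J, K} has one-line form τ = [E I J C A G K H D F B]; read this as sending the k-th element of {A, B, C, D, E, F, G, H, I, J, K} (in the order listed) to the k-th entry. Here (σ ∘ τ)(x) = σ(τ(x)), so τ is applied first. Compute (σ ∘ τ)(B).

First apply τ: τ(B) = I, then σ(I) = I. Thus (σ ∘ τ)(B) = I.

I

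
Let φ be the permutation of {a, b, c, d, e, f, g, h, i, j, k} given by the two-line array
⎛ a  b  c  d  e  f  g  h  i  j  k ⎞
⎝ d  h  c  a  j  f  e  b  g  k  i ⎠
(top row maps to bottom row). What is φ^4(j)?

e

Tracing j → k → … returns to j after 5 steps, so j lies in a 5-cycle (e j k i g).
Stepping 4 places around the cycle: j → k → i → g → e.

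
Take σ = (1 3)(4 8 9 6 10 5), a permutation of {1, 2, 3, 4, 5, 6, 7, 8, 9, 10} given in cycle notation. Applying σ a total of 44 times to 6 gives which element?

6 lies in the 6-cycle (4 8 9 6 10 5).
Since the cycle has length 6, σ^44 acts on it the same as σ^2 (44 mod 6 = 2).
Advancing 2 steps from 6: 6 → 10 → 5.

5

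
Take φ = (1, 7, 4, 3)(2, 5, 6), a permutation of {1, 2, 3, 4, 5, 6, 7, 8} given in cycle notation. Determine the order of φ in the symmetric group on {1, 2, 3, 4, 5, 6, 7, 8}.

12

The disjoint cycles have lengths 4, 3, 1.
Since disjoint cycles commute, ord(φ) = lcm(4, 3) = 12.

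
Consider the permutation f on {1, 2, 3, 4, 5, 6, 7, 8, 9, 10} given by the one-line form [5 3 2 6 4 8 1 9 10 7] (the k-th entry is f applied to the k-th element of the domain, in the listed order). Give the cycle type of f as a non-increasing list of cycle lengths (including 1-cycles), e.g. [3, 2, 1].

The disjoint cycles are (1 5 4 6 8 9 10 7)(2 3), with lengths 8, 2 in non-increasing order.

[8, 2]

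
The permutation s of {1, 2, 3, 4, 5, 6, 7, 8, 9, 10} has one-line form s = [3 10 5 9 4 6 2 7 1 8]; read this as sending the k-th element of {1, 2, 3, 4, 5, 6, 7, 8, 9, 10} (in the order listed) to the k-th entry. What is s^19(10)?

2

Tracing 10 → 8 → … returns to 10 after 4 steps, so 10 lies in a 4-cycle (2, 10, 8, 7).
Powers repeat with period 4 on this cycle, and 19 mod 4 = 3, so s^19(10) = s^3(10).
Stepping 3 places around the cycle: 10 → 8 → 7 → 2.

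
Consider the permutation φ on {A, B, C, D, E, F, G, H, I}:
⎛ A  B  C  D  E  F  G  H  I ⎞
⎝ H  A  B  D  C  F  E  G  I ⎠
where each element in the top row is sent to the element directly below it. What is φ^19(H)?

G

Tracing H → G → … returns to H after 6 steps, so H lies in a 6-cycle (A H G E C B).
Since the cycle has length 6, φ^19 acts on it the same as φ^1 (19 mod 6 = 1).
Stepping 1 place around the cycle: H → G.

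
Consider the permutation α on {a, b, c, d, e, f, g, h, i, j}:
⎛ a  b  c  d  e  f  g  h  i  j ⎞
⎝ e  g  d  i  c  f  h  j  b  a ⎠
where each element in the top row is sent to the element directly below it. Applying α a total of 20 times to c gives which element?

i

Tracing c → d → … returns to c after 9 steps, so c lies in a 9-cycle (a e c d i b g h j).
On a 9-cycle, α^9 is the identity, so α^20 = α^2 there (20 ≡ 2 mod 9).
Advancing 2 steps from c: c → d → i.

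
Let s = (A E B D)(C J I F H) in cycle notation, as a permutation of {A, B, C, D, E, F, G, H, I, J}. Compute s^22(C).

C lies in the 5-cycle (C J I F H).
On a 5-cycle, s^5 is the identity, so s^22 = s^2 there (22 ≡ 2 mod 5).
Stepping 2 places around the cycle: C → J → I.

I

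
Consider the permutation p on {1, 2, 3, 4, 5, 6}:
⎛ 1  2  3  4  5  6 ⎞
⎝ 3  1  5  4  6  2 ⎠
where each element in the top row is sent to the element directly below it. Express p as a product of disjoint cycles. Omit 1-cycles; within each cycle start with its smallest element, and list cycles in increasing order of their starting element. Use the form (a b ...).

(1 3 5 6 2)

From 1: 1 → 3 → 5 → 6 → 2 → 1, closing the cycle (1 3 5 6 2).
Repeating from the next unused element and collecting all non-trivial cycles gives (1 3 5 6 2).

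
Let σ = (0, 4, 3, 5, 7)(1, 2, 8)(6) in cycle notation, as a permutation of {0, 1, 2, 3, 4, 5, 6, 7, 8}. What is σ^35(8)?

2

8 lies in the 3-cycle (1, 2, 8).
Powers repeat with period 3 on this cycle, and 35 mod 3 = 2, so σ^35(8) = σ^2(8).
Advancing 2 steps from 8: 8 → 1 → 2.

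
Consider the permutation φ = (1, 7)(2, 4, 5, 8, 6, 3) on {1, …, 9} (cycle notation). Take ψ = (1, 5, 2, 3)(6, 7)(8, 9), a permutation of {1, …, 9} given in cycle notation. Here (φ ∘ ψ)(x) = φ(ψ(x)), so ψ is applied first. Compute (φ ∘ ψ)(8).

9

ψ(8) = 9, then φ(9) = 9; composing gives (φ ∘ ψ)(8) = 9.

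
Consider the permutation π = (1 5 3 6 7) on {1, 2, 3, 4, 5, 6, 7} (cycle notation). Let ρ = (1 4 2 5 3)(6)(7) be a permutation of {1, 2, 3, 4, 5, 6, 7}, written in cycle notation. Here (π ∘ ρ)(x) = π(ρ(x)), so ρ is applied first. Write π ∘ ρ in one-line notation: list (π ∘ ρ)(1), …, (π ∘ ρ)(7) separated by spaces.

4 3 5 2 6 7 1

(π ∘ ρ)(x) = π(ρ(x)). Computing each image: π(ρ(1)) = π(4) = 4, π(ρ(2)) = π(5) = 3, π(ρ(3)) = π(1) = 5, π(ρ(4)) = π(2) = 2, π(ρ(5)) = π(3) = 6, π(ρ(6)) = π(6) = 7, π(ρ(7)) = π(7) = 1.
Hence π ∘ ρ = [4 3 5 2 6 7 1].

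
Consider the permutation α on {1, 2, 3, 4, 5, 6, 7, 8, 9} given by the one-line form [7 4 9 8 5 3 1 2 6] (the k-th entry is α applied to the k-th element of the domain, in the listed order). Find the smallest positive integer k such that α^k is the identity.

6

Decomposing into disjoint cycles gives cycle lengths 3, 3, 2, 1.
The order of α is the least common multiple of its cycle lengths: lcm(3, 3, 2) = 6.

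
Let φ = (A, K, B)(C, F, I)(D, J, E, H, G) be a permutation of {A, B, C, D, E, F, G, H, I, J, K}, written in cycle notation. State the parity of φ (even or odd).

even

The cycle lengths are 5, 3, 3.
A cycle of length ℓ contributes ℓ−1 transpositions, so φ is a product of 4 + 2 + 2 = 8 transpositions — even.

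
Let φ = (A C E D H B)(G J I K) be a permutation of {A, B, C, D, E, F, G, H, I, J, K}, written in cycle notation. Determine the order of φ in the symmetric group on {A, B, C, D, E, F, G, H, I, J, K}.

The cycle type of φ is (6, 4, 1).
Since disjoint cycles commute, ord(φ) = lcm(6, 4) = 12.

12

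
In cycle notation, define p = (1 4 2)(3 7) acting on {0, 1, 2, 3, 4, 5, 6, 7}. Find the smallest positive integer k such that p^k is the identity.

6

The disjoint cycles have lengths 3, 2, 1, 1, 1.
The order is lcm(3, 2) = 6.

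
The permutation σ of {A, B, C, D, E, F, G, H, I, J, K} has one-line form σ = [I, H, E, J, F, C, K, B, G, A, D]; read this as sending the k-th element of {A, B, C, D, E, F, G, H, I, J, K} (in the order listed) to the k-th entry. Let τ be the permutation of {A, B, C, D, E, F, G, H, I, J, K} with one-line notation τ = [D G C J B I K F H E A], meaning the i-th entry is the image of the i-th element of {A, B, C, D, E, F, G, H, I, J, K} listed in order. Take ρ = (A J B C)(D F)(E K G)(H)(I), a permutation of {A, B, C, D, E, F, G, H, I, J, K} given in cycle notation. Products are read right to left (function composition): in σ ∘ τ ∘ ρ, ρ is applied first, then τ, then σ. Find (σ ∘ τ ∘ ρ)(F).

Apply the permutations in order: ρ(F) = D, then τ(D) = J, then σ(J) = A. So (σ ∘ τ ∘ ρ)(F) = A.

A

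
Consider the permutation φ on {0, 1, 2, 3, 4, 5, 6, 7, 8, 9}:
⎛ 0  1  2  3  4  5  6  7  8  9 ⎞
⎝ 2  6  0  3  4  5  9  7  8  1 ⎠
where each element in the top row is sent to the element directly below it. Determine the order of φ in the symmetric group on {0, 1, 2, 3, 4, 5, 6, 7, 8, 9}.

Writing φ as disjoint cycles, the cycle lengths are 3, 2, 1, 1, 1, 1, 1.
Since disjoint cycles commute, ord(φ) = lcm(3, 2) = 6.

6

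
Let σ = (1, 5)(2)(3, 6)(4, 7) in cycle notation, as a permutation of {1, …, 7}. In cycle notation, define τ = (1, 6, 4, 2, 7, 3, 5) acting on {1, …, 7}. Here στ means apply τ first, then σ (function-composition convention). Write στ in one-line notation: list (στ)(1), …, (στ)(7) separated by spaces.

For each element, apply τ then σ: 1 → 6 → 3; 2 → 7 → 4; 3 → 5 → 1; 4 → 2 → 2; 5 → 1 → 5; 6 → 4 → 7; 7 → 3 → 6.
Collecting the images, στ = [3 4 1 2 5 7 6].

3 4 1 2 5 7 6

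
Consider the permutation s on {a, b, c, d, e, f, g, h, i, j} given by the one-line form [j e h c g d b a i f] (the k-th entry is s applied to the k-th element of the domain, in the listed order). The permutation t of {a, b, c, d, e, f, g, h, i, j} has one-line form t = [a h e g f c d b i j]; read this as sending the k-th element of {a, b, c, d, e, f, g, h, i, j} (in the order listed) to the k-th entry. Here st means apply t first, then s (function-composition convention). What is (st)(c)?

First apply t: t(c) = e, then s(e) = g. Thus (st)(c) = g.

g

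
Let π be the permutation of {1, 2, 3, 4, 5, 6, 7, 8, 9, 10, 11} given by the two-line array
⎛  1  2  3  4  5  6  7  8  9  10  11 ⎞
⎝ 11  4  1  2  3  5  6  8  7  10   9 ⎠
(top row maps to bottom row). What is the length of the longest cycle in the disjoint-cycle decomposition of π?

7

Decomposing into disjoint cycles gives (1, 11, 9, 7, 6, 5, 3)(2, 4); the longest has length 7.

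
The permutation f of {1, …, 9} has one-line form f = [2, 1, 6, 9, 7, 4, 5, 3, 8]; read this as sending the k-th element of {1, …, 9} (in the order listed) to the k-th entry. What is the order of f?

Writing f as disjoint cycles, the cycle lengths are 5, 2, 2.
Since disjoint cycles commute, ord(f) = lcm(5, 2, 2) = 10.

10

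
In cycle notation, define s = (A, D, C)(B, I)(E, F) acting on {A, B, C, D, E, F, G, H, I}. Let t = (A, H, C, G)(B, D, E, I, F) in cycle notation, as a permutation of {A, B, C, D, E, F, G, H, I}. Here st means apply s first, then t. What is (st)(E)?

(st)(E) = t(s(E)). s(E) = F, then t(F) = B. So (st)(E) = B.

B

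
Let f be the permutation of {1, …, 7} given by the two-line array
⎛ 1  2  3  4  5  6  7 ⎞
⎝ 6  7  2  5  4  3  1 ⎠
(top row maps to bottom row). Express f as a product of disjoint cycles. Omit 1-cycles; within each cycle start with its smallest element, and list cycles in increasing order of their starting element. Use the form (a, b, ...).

Start at 1 and follow images: 1 → 6 → 3 → 2 → 7 → 1, giving the cycle (1, 6, 3, 2, 7).
Continuing from each remaining unvisited element yields (1, 6, 3, 2, 7)(4, 5).

(1, 6, 3, 2, 7)(4, 5)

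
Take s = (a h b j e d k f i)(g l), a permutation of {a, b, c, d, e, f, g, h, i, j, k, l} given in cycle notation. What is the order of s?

18

The disjoint cycles have lengths 9, 2, 1.
The order of s is the least common multiple of its cycle lengths: lcm(9, 2) = 18.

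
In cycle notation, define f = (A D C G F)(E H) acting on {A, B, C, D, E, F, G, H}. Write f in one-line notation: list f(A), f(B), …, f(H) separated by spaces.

D B G C H A F E

Image by image: A↦D, B↦B, C↦G, D↦C, E↦H, F↦A, G↦F, H↦E.
Listing these in domain order gives D B G C H A F E.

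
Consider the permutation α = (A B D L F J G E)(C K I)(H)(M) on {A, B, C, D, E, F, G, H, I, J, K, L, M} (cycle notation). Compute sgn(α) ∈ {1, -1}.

The cycle lengths are 8, 3, 1, 1.
A cycle is odd iff its length is even; α has 1 even-length cycle, so sgn(α) = (−1)^1 and α is odd.

-1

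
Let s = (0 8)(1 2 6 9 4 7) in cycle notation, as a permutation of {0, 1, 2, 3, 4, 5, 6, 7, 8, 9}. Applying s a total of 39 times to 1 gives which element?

1 lies in the 6-cycle (1 2 6 9 4 7).
On a 6-cycle, s^6 is the identity, so s^39 = s^3 there (39 ≡ 3 mod 6).
Stepping 3 places around the cycle: 1 → 2 → 6 → 9.

9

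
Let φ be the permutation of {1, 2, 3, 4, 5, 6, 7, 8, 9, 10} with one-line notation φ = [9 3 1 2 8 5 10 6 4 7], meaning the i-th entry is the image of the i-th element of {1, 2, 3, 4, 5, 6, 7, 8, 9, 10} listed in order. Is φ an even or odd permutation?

odd

In disjoint-cycle form the cycle lengths are 5, 3, 2.
A cycle is odd iff its length is even; φ has 1 even-length cycle, so sgn(φ) = (−1)^1 and φ is odd.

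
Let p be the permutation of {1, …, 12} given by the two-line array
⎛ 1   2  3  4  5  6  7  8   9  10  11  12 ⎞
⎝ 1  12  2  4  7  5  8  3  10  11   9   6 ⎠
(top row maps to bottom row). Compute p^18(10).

Tracing 10 → 11 → … returns to 10 after 3 steps, so 10 lies in a 3-cycle (9, 10, 11).
On a 3-cycle, p^3 is the identity, so p^18 = p^0 there (18 ≡ 0 mod 3).
So p^18(10) = 10.

10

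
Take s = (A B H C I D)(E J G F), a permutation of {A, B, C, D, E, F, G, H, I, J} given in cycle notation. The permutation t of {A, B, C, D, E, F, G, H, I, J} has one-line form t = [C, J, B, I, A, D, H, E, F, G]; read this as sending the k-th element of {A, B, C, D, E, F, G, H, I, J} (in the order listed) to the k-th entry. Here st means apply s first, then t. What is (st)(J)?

H

(st)(J) = t(s(J)). s(J) = G, then t(G) = H. So (st)(J) = H.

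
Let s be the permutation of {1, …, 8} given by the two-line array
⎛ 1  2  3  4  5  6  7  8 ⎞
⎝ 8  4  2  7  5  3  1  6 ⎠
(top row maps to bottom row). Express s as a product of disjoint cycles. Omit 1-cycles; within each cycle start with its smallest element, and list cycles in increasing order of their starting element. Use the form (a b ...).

(1 8 6 3 2 4 7)

Start at 1 and follow images: 1 → 8 → 6 → 3 → 2 → 4 → 7 → 1, giving the cycle (1 8 6 3 2 4 7).
Repeating from the next unused element and collecting all non-trivial cycles gives (1 8 6 3 2 4 7).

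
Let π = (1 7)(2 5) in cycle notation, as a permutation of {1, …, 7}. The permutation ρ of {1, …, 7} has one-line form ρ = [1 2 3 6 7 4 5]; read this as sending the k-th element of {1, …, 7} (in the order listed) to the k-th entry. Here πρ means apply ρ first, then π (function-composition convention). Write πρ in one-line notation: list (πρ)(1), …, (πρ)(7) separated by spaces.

7 5 3 6 1 4 2

(πρ)(x) = π(ρ(x)). Computing each image: π(ρ(1)) = π(1) = 7, π(ρ(2)) = π(2) = 5, π(ρ(3)) = π(3) = 3, π(ρ(4)) = π(6) = 6, π(ρ(5)) = π(7) = 1, π(ρ(6)) = π(4) = 4, π(ρ(7)) = π(5) = 2.
Hence πρ = [7 5 3 6 1 4 2].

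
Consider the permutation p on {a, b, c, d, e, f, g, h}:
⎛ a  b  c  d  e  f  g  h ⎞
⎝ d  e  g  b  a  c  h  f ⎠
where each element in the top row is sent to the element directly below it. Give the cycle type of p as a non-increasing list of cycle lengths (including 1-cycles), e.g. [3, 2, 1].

The disjoint cycles are (a, d, b, e)(c, g, h, f), with lengths 4, 4 in non-increasing order.

[4, 4]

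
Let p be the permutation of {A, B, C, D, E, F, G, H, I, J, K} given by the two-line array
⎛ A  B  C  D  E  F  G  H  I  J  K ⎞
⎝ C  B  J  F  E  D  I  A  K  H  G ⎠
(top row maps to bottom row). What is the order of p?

Writing p as disjoint cycles, the cycle lengths are 4, 3, 2, 1, 1.
Since disjoint cycles commute, ord(p) = lcm(4, 3, 2) = 12.

12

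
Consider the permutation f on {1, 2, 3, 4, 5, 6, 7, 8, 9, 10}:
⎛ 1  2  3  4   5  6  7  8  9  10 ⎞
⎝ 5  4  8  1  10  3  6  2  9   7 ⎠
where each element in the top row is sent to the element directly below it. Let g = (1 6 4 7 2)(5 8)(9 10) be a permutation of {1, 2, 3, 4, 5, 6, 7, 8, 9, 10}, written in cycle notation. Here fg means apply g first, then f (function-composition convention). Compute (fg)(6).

1

g(6) = 4, then f(4) = 1; composing gives (fg)(6) = 1.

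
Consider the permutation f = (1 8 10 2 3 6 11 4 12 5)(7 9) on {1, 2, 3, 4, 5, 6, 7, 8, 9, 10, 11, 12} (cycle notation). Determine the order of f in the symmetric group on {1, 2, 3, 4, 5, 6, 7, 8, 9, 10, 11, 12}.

10

The cycle type of f is (10, 2).
The order of f is the least common multiple of its cycle lengths: lcm(10, 2) = 10.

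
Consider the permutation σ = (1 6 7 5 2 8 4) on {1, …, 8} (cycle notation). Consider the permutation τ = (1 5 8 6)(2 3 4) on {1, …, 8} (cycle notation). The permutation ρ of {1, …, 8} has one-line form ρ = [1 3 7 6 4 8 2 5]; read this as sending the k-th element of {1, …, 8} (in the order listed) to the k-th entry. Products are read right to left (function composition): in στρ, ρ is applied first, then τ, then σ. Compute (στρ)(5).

8

Chase 5: ρ(5) = 4; τ(4) = 2; σ(2) = 8. Hence (στρ)(5) = 8.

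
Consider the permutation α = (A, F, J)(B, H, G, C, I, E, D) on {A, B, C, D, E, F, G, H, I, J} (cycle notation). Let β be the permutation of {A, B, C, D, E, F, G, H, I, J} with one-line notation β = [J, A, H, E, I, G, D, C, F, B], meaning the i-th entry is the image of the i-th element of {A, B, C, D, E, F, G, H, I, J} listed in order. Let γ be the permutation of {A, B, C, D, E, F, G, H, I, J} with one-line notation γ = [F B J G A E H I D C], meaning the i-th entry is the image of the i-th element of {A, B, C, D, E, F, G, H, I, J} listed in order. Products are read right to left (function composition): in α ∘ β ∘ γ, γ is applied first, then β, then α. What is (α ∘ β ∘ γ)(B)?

Apply the permutations in order: γ(B) = B, then β(B) = A, then α(A) = F. So (α ∘ β ∘ γ)(B) = F.

F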